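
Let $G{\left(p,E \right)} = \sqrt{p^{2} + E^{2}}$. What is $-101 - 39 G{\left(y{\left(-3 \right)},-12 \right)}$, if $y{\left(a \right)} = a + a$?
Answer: $-101 - 234 \sqrt{5} \approx -624.24$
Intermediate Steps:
$y{\left(a \right)} = 2 a$
$G{\left(p,E \right)} = \sqrt{E^{2} + p^{2}}$
$-101 - 39 G{\left(y{\left(-3 \right)},-12 \right)} = -101 - 39 \sqrt{\left(-12\right)^{2} + \left(2 \left(-3\right)\right)^{2}} = -101 - 39 \sqrt{144 + \left(-6\right)^{2}} = -101 - 39 \sqrt{144 + 36} = -101 - 39 \sqrt{180} = -101 - 39 \cdot 6 \sqrt{5} = -101 - 234 \sqrt{5}$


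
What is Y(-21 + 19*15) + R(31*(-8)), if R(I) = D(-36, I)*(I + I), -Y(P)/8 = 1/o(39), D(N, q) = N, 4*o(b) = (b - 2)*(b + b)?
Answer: 25766192/1443 ≈ 17856.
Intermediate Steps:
o(b) = b*(-2 + b)/2 (o(b) = ((b - 2)*(b + b))/4 = ((-2 + b)*(2*b))/4 = (2*b*(-2 + b))/4 = b*(-2 + b)/2)
Y(P) = -16/1443 (Y(P) = -8*2/(39*(-2 + 39)) = -8/((½)*39*37) = -8/1443/2 = -8*2/1443 = -16/1443)
R(I) = -72*I (R(I) = -36*(I + I) = -72*I)
Y(-21 + 19*15) + R(31*(-8)) = -16/1443 - 2232*(-8) = -16/1443 - 72*(-248) = -16/1443 + 17856 = 25766192/1443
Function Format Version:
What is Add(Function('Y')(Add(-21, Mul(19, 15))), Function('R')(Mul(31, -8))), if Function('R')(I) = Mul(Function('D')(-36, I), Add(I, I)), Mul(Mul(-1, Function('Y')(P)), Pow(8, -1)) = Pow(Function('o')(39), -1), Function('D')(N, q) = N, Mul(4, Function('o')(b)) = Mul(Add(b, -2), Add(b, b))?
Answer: Rational(25766192, 1443) ≈ 17856.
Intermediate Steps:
Function('o')(b) = Mul(Rational(1, 2), b, Add(-2, b)) (Function('o')(b) = Mul(Rational(1, 4), Mul(Add(b, -2), Add(b, b))) = Mul(Rational(1, 4), Mul(Add(-2, b), Mul(2, b))) = Mul(Rational(1, 4), Mul(2, b, Add(-2, b))) = Mul(Rational(1, 2), b, Add(-2, b)))
Function('Y')(P) = Rational(-16, 1443) (Function('Y')(P) = Mul(-8, Pow(Mul(Rational(1, 2), 39, Add(-2, 39)), -1)) = Mul(-8, Pow(Mul(Rational(1, 2), 39, 37), -1)) = Mul(-8, Pow(Rational(1443, 2), -1)) = Mul(-8, Rational(2, 1443)) = Rational(-16, 1443))
Function('R')(I) = Mul(-72, I) (Function('R')(I) = Mul(-36, Add(I, I)) = Mul(-36, Mul(2, I)) = Mul(-72, I))
Add(Function('Y')(Add(-21, Mul(19, 15))), Function('R')(Mul(31, -8))) = Add(Rational(-16, 1443), Mul(-72, Mul(31, -8))) = Add(Rational(-16, 1443), Mul(-72, -248)) = Add(Rational(-16, 1443), 17856) = Rational(25766192, 1443)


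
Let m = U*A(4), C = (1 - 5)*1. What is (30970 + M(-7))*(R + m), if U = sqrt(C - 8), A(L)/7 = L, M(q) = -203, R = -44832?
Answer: -1379346144 + 1722952*I*sqrt(3) ≈ -1.3793e+9 + 2.9842e+6*I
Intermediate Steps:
A(L) = 7*L
C = -4 (C = -4*1 = -4)
U = 2*I*sqrt(3) (U = sqrt(-4 - 8) = sqrt(-12) = 2*I*sqrt(3) ≈ 3.4641*I)
m = 56*I*sqrt(3) (m = (2*I*sqrt(3))*(7*4) = (2*I*sqrt(3))*28 = 56*I*sqrt(3) ≈ 96.995*I)
(30970 + M(-7))*(R + m) = (30970 - 203)*(-44832 + 56*I*sqrt(3)) = 30767*(-44832 + 56*I*sqrt(3)) = -1379346144 + 1722952*I*sqrt(3)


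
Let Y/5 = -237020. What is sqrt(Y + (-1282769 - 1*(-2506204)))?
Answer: sqrt(38335) ≈ 195.79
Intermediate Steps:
Y = -1185100 (Y = 5*(-237020) = -1185100)
sqrt(Y + (-1282769 - 1*(-2506204))) = sqrt(-1185100 + (-1282769 - 1*(-2506204))) = sqrt(-1185100 + (-1282769 + 2506204)) = sqrt(-1185100 + 1223435) = sqrt(38335)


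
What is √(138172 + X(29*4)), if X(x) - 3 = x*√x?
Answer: √(138175 + 232*√29) ≈ 373.40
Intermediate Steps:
X(x) = 3 + x^(3/2) (X(x) = 3 + x*√x = 3 + x^(3/2))
√(138172 + X(29*4)) = √(138172 + (3 + (29*4)^(3/2))) = √(138172 + (3 + 116^(3/2))) = √(138172 + (3 + 232*√29)) = √(138175 + 232*√29)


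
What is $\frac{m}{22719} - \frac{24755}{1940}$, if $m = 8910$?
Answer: $- \frac{36341563}{2938324} \approx -12.368$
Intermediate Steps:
$\frac{m}{22719} - \frac{24755}{1940} = \frac{8910}{22719} - \frac{24755}{1940} = 8910 \cdot \frac{1}{22719} - \frac{4951}{388} = \frac{2970}{7573} - \frac{4951}{388} = - \frac{36341563}{2938324}$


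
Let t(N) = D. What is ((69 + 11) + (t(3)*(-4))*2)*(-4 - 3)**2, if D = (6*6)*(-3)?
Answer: 46256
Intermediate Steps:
D = -108 (D = 36*(-3) = -108)
t(N) = -108
((69 + 11) + (t(3)*(-4))*2)*(-4 - 3)**2 = ((69 + 11) - 108*(-4)*2)*(-4 - 3)**2 = (80 + 432*2)*(-7)**2 = (80 + 864)*49 = 944*49 = 46256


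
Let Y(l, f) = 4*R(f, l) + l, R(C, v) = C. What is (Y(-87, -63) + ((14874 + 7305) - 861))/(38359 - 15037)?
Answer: 6993/7774 ≈ 0.89954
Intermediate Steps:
Y(l, f) = l + 4*f (Y(l, f) = 4*f + l = l + 4*f)
(Y(-87, -63) + ((14874 + 7305) - 861))/(38359 - 15037) = ((-87 + 4*(-63)) + ((14874 + 7305) - 861))/(38359 - 15037) = ((-87 - 252) + (22179 - 861))/23322 = (-339 + 21318)*(1/23322) = 20979*(1/23322) = 6993/7774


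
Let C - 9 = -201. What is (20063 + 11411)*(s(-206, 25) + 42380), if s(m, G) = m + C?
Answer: 1321341468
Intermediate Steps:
C = -192 (C = 9 - 201 = -192)
s(m, G) = -192 + m (s(m, G) = m - 192 = -192 + m)
(20063 + 11411)*(s(-206, 25) + 42380) = (20063 + 11411)*((-192 - 206) + 42380) = 31474*(-398 + 42380) = 31474*41982 = 1321341468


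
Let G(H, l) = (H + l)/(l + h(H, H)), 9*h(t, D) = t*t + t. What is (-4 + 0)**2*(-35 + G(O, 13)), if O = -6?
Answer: -3872/7 ≈ -553.14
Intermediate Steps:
h(t, D) = t/9 + t**2/9 (h(t, D) = (t*t + t)/9 = (t**2 + t)/9 = (t + t**2)/9 = t/9 + t**2/9)
G(H, l) = (H + l)/(l + H*(1 + H)/9)
(-4 + 0)**2*(-35 + G(O, 13)) = (-4 + 0)**2*(-35 + 9*(-6 + 13)/(9*13 - 6*(1 - 6))) = (-4)**2*(-35 + 9*7/(117 - 6*(-5))) = 16*(-35 + 9*7/(117 + 30)) = 16*(-35 + 9*7/147) = 16*(-35 + 9*(1/147)*7) = 16*(-35 + 3/7) = 16*(-242/7) = -3872/7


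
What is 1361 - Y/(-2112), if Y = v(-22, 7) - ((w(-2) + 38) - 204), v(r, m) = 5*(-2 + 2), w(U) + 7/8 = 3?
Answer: 7665589/5632 ≈ 1361.1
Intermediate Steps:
w(U) = 17/8 (w(U) = -7/8 + 3 = 17/8)
v(r, m) = 0 (v(r, m) = 5*0 = 0)
Y = 1311/8 (Y = 0 - ((17/8 + 38) - 204) = 0 - (321/8 - 204) = 0 - 1*(-1311/8) = 0 + 1311/8 = 1311/8 ≈ 163.88)
1361 - Y/(-2112) = 1361 - 1311/(8*(-2112)) = 1361 - 1311*(-1)/(8*2112) = 1361 - 1*(-437/5632) = 1361 + 437/5632 = 7665589/5632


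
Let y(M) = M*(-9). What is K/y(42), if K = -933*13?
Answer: 4043/126 ≈ 32.087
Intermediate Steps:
y(M) = -9*M
K = -12129
K/y(42) = -12129/((-9*42)) = -12129/(-378) = -12129*(-1/378) = 4043/126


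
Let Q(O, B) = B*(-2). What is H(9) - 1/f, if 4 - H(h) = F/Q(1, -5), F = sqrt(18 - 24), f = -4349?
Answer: 17397/4349 - I*sqrt(6)/10 ≈ 4.0002 - 0.24495*I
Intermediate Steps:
F = I*sqrt(6) (F = sqrt(-6) = I*sqrt(6) ≈ 2.4495*I)
Q(O, B) = -2*B
H(h) = 4 - I*sqrt(6)/10 (H(h) = 4 - I*sqrt(6)/((-2*(-5))) = 4 - I*sqrt(6)/10)
H(9) - 1/f = (4 - I*sqrt(6)/10) - 1/(-4349) = (4 - I*sqrt(6)/10) - 1*(-1/4349) = (4 - I*sqrt(6)/10) + 1/4349 = 17397/4349 - I*sqrt(6)/10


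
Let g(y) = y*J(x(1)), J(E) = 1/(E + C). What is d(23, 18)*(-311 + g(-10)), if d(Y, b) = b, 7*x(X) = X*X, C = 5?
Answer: -5633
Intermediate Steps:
x(X) = X²/7 (x(X) = (X*X)/7 = X²/7)
J(E) = 1/(5 + E) (J(E) = 1/(E + 5) = 1/(5 + E))
g(y) = 7*y/36 (g(y) = y/(5 + (⅐)*1²) = y/(5 + (⅐)*1) = y/(5 + ⅐) = y/(36/7) = y*(7/36) = 7*y/36)
d(23, 18)*(-311 + g(-10)) = 18*(-311 + (7/36)*(-10)) = 18*(-311 - 35/18) = 18*(-5633/18) = -5633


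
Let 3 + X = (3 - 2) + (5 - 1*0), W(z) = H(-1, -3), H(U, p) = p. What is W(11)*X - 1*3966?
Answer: -3975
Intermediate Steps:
W(z) = -3
X = 3 (X = -3 + ((3 - 2) + (5 - 1*0)) = -3 + (1 + (5 + 0)) = -3 + (1 + 5) = -3 + 6 = 3)
W(11)*X - 1*3966 = -3*3 - 1*3966 = -9 - 3966 = -3975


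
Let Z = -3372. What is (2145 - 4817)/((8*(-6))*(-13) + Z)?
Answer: 668/687 ≈ 0.97234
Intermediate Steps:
(2145 - 4817)/((8*(-6))*(-13) + Z) = (2145 - 4817)/((8*(-6))*(-13) - 3372) = -2672/(-48*(-13) - 3372) = -2672/(624 - 3372) = -2672/(-2748) = -2672*(-1/2748) = 668/687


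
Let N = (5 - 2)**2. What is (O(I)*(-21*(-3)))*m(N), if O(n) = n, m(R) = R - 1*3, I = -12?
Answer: -4536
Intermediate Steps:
N = 9 (N = 3**2 = 9)
m(R) = -3 + R (m(R) = R - 3 = -3 + R)
(O(I)*(-21*(-3)))*m(N) = (-(-252)*(-3))*(-3 + 9) = -12*63*6 = -756*6 = -4536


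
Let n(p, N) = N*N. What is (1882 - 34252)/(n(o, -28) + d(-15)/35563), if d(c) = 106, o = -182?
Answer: -10860135/263033 ≈ -41.288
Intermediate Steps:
n(p, N) = N²
(1882 - 34252)/(n(o, -28) + d(-15)/35563) = (1882 - 34252)/((-28)² + 106/35563) = -32370/(784 + 106*(1/35563)) = -32370/(784 + 2/671) = -32370/526066/671 = -32370*671/526066 = -10860135/263033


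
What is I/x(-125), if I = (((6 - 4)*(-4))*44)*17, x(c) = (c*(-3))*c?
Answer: 5984/46875 ≈ 0.12766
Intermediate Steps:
x(c) = -3*c**2 (x(c) = (-3*c)*c = -3*c**2)
I = -5984 (I = ((2*(-4))*44)*17 = -8*44*17 = -352*17 = -5984)
I/x(-125) = -5984/((-3*(-125)**2)) = -5984/((-3*15625)) = -5984/(-46875) = -5984*(-1/46875) = 5984/46875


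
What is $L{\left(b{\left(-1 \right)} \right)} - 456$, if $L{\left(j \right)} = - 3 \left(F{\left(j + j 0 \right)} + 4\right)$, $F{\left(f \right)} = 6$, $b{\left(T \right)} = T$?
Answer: $-486$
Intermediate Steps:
$L{\left(j \right)} = -30$ ($L{\left(j \right)} = - 3 \left(6 + 4\right) = \left(-3\right) 10 = -30$)
$L{\left(b{\left(-1 \right)} \right)} - 456 = -30 - 456 = -486$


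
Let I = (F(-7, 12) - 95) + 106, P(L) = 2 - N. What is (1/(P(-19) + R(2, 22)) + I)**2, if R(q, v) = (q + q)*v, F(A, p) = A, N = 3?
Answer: 121801/7569 ≈ 16.092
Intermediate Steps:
P(L) = -1 (P(L) = 2 - 1*3 = 2 - 3 = -1)
R(q, v) = 2*q*v (R(q, v) = (2*q)*v = 2*q*v)
I = 4 (I = (-7 - 95) + 106 = -102 + 106 = 4)
(1/(P(-19) + R(2, 22)) + I)**2 = (1/(-1 + 2*2*22) + 4)**2 = (1/(-1 + 88) + 4)**2 = (1/87 + 4)**2 = (349/87)**2 = 121801/7569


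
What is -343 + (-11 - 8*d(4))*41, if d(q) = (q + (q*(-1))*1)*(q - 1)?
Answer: -794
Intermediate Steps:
d(q) = 0 (d(q) = (q - q*1)*(-1 + q) = (q - q)*(-1 + q) = 0*(-1 + q) = 0)
-343 + (-11 - 8*d(4))*41 = -343 + (-11 - 8*0)*41 = -343 + (-11 + 0)*41 = -343 - 11*41 = -343 - 451 = -794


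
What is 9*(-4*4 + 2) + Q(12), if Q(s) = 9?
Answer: -117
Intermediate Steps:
9*(-4*4 + 2) + Q(12) = 9*(-4*4 + 2) + 9 = 9*(-16 + 2) + 9 = 9*(-14) + 9 = -126 + 9 = -117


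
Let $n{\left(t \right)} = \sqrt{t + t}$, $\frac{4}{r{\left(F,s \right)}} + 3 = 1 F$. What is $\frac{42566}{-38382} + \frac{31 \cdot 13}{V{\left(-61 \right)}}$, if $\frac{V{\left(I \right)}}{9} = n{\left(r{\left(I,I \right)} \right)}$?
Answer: $- \frac{21283}{19191} - \frac{806 i \sqrt{2}}{9} \approx -1.109 - 126.65 i$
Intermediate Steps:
$r{\left(F,s \right)} = \frac{4}{-3 + F}$ ($r{\left(F,s \right)} = \frac{4}{-3 + 1 F} = \frac{4}{-3 + F}$)
$n{\left(t \right)} = \sqrt{2} \sqrt{t}$ ($n{\left(t \right)} = \sqrt{2 t} = \sqrt{2} \sqrt{t}$)
$V{\left(I \right)} = 18 \sqrt{2} \sqrt{\frac{1}{-3 + I}}$ ($V{\left(I \right)} = 9 \sqrt{2} \sqrt{\frac{4}{-3 + I}} = 9 \sqrt{2} \cdot 2 \sqrt{\frac{1}{-3 + I}} = 9 \cdot 2 \sqrt{2} \sqrt{\frac{1}{-3 + I}} = 18 \sqrt{2} \sqrt{\frac{1}{-3 + I}}$)
$\frac{42566}{-38382} + \frac{31 \cdot 13}{V{\left(-61 \right)}} = \frac{42566}{-38382} + \frac{31 \cdot 13}{18 \sqrt{2} \sqrt{\frac{1}{-3 - 61}}} = 42566 \left(- \frac{1}{38382}\right) + \frac{403}{18 \sqrt{2} \sqrt{\frac{1}{-64}}} = - \frac{21283}{19191} + \frac{403}{18 \sqrt{2} \sqrt{- \frac{1}{64}}} = - \frac{21283}{19191} + \frac{403}{18 \sqrt{2} \frac{i}{8}} = - \frac{21283}{19191} + \frac{403}{\frac{9}{4} i \sqrt{2}} = - \frac{21283}{19191} + 403 \left(- \frac{2 i \sqrt{2}}{9}\right) = - \frac{21283}{19191} - \frac{806 i \sqrt{2}}{9}$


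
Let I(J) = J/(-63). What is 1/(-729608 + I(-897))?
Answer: -21/15321469 ≈ -1.3706e-6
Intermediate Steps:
I(J) = -J/63 (I(J) = J*(-1/63) = -J/63)
1/(-729608 + I(-897)) = 1/(-729608 - 1/63*(-897)) = 1/(-729608 + 299/21) = 1/(-15321469/21) = -21/15321469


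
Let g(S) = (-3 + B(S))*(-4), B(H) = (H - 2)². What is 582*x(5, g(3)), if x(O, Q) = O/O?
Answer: 582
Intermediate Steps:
B(H) = (-2 + H)²
g(S) = 12 - 4*(-2 + S)² (g(S) = (-3 + (-2 + S)²)*(-4) = 12 - 4*(-2 + S)²)
x(O, Q) = 1
582*x(5, g(3)) = 582*1 = 582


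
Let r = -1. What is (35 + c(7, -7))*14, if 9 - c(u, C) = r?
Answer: 630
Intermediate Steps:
c(u, C) = 10 (c(u, C) = 9 - 1*(-1) = 9 + 1 = 10)
(35 + c(7, -7))*14 = (35 + 10)*14 = 45*14 = 630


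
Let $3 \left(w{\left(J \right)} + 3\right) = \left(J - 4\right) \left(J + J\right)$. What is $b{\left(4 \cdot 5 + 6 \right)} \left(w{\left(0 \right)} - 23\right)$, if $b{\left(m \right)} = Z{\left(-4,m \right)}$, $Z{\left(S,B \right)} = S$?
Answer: $104$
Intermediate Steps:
$b{\left(m \right)} = -4$
$w{\left(J \right)} = -3 + \frac{2 J \left(-4 + J\right)}{3}$ ($w{\left(J \right)} = -3 + \frac{\left(J - 4\right) \left(J + J\right)}{3} = -3 + \frac{\left(-4 + J\right) 2 J}{3} = -3 + \frac{2 J \left(-4 + J\right)}{3}$)
$b{\left(4 \cdot 5 + 6 \right)} \left(w{\left(0 \right)} - 23\right) = - 4 \left(\left(-3 - 0 + \frac{2 \cdot 0^{2}}{3}\right) - 23\right) = - 4 \left(\left(-3 + 0 + \frac{2}{3} \cdot 0\right) - 23\right) = - 4 \left(\left(-3 + 0 + 0\right) - 23\right) = - 4 \left(-3 - 23\right) = \left(-4\right) \left(-26\right) = 104$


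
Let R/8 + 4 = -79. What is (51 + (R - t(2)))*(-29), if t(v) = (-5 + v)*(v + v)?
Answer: 17429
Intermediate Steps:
R = -664 (R = -32 + 8*(-79) = -32 - 632 = -664)
t(v) = 2*v*(-5 + v) (t(v) = (-5 + v)*(2*v) = 2*v*(-5 + v))
(51 + (R - t(2)))*(-29) = (51 + (-664 - 2*2*(-5 + 2)))*(-29) = (51 + (-664 - 2*2*(-3)))*(-29) = (51 + (-664 - 1*(-12)))*(-29) = (51 + (-664 + 12))*(-29) = (51 - 652)*(-29) = -601*(-29) = 17429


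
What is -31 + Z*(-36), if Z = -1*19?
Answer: 653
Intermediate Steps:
Z = -19
-31 + Z*(-36) = -31 - 19*(-36) = -31 + 684 = 653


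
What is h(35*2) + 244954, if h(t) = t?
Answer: 245024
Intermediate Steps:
h(35*2) + 244954 = 35*2 + 244954 = 70 + 244954 = 245024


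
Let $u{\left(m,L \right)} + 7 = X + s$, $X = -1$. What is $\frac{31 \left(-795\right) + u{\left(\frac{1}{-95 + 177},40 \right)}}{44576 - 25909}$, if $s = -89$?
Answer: $- \frac{24742}{18667} \approx -1.3254$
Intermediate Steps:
$u{\left(m,L \right)} = -97$ ($u{\left(m,L \right)} = -7 - 90 = -97$)
$\frac{31 \left(-795\right) + u{\left(\frac{1}{-95 + 177},40 \right)}}{44576 - 25909} = \frac{31 \left(-795\right) - 97}{44576 - 25909} = \frac{-24645 - 97}{18667} = \left(-24742\right) \frac{1}{18667} = - \frac{24742}{18667}$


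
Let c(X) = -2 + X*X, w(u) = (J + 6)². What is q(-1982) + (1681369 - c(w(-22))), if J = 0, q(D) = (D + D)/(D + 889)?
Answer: 1836325939/1093 ≈ 1.6801e+6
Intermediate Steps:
q(D) = 2*D/(889 + D) (q(D) = (2*D)/(889 + D) = 2*D/(889 + D))
w(u) = 36 (w(u) = (0 + 6)² = 6² = 36)
c(X) = -2 + X²
q(-1982) + (1681369 - c(w(-22))) = 2*(-1982)/(889 - 1982) + (1681369 - (-2 + 36²)) = 2*(-1982)/(-1093) + (1681369 - (-2 + 1296)) = 2*(-1982)*(-1/1093) + (1681369 - 1*1294) = 3964/1093 + (1681369 - 1294) = 3964/1093 + 1680075 = 1836325939/1093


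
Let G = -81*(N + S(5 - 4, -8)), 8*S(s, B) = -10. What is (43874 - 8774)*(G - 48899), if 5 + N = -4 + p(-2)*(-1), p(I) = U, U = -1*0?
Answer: -1687213125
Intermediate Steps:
U = 0
p(I) = 0
S(s, B) = -5/4 (S(s, B) = (⅛)*(-10) = -5/4)
N = -9 (N = -5 + (-4 + 0*(-1)) = -5 + (-4 + 0) = -5 - 4 = -9)
G = 3321/4 (G = -81*(-9 - 5/4) = -81*(-41/4) = 3321/4 ≈ 830.25)
(43874 - 8774)*(G - 48899) = (43874 - 8774)*(3321/4 - 48899) = 35100*(-192275/4) = -1687213125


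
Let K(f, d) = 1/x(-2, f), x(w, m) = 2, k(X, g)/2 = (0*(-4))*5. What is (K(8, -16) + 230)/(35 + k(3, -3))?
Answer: 461/70 ≈ 6.5857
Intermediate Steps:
k(X, g) = 0 (k(X, g) = 2*((0*(-4))*5) = 2*(0*5) = 2*0 = 0)
K(f, d) = 1/2
(K(8, -16) + 230)/(35 + k(3, -3)) = (1/2 + 230)/(35 + 0) = (461/2)/35 = (461/2)*(1/35) = 461/70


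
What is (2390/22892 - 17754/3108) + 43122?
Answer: 63909573928/1482257 ≈ 43116.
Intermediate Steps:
(2390/22892 - 17754/3108) + 43122 = (2390*(1/22892) - 17754*1/3108) + 43122 = (1195/11446 - 2959/518) + 43122 = -8312426/1482257 + 43122 = 63909573928/1482257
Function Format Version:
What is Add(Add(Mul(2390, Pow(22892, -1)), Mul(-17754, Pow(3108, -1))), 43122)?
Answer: Rational(63909573928, 1482257) ≈ 43116.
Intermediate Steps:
Add(Add(Mul(2390, Pow(22892, -1)), Mul(-17754, Pow(3108, -1))), 43122) = Add(Add(Mul(2390, Rational(1, 22892)), Mul(-17754, Rational(1, 3108))), 43122) = Add(Add(Rational(1195, 11446), Rational(-2959, 518)), 43122) = Add(Rational(-8312426, 1482257), 43122) = Rational(63909573928, 1482257)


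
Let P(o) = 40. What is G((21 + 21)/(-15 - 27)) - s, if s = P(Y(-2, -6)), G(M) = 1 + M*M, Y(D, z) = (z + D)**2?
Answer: -38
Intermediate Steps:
Y(D, z) = (D + z)**2
G(M) = 1 + M**2
s = 40
G((21 + 21)/(-15 - 27)) - s = (1 + ((21 + 21)/(-15 - 27))**2) - 1*40 = (1 + (42/(-42))**2) - 40 = (1 + (42*(-1/42))**2) - 40 = (1 + (-1)**2) - 40 = (1 + 1) - 40 = 2 - 40 = -38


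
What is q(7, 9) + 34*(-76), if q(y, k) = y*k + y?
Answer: -2514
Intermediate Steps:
q(y, k) = y + k*y (q(y, k) = k*y + y = y + k*y)
q(7, 9) + 34*(-76) = 7*(1 + 9) + 34*(-76) = 7*10 - 2584 = 70 - 2584 = -2514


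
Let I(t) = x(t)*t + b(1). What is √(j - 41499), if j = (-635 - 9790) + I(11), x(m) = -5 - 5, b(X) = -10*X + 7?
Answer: I*√52037 ≈ 228.12*I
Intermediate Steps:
b(X) = 7 - 10*X
x(m) = -10
I(t) = -3 - 10*t (I(t) = -10*t + (7 - 10*1) = -10*t + (7 - 10) = -10*t - 3 = -3 - 10*t)
j = -10538 (j = (-635 - 9790) + (-3 - 10*11) = -10425 + (-3 - 110) = -10425 - 113 = -10538)
√(j - 41499) = √(-10538 - 41499) = √(-52037) = I*√52037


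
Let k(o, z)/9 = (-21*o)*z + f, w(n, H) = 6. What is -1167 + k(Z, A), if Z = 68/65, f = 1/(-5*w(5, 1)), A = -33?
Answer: 696483/130 ≈ 5357.6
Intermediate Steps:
f = -1/30 (f = 1/(-5*6) = 1/(-30) = -1/30 ≈ -0.033333)
Z = 68/65 (Z = 68*(1/65) = 68/65 ≈ 1.0462)
k(o, z) = -3/10 - 189*o*z (k(o, z) = 9*((-21*o)*z - 1/30) = 9*(-21*o*z - 1/30) = 9*(-1/30 - 21*o*z) = -3/10 - 189*o*z)
-1167 + k(Z, A) = -1167 + (-3/10 - 189*68/65*(-33)) = -1167 + (-3/10 + 424116/65) = -1167 + 848193/130 = 696483/130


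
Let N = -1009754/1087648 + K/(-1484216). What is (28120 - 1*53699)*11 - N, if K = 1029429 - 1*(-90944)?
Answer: -28388283974663539/100894035248 ≈ -2.8137e+5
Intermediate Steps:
K = 1120373 (K = 1029429 + 90944 = 1120373)
N = -169829030973/100894035248 (N = -1009754/1087648 + 1120373/(-1484216) = -1009754*1/1087648 + 1120373*(-1/1484216) = -504877/543824 - 1120373/1484216 = -169829030973/100894035248 ≈ -1.6832)
(28120 - 1*53699)*11 - N = (28120 - 1*53699)*11 - 1*(-169829030973/100894035248) = (28120 - 53699)*11 + 169829030973/100894035248 = -25579*11 + 169829030973/100894035248 = -281369 + 169829030973/100894035248 = -28388283974663539/100894035248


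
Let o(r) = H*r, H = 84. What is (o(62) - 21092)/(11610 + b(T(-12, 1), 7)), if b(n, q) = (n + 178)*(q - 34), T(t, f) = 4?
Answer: -3971/1674 ≈ -2.3722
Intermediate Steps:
o(r) = 84*r
b(n, q) = (-34 + q)*(178 + n) (b(n, q) = (178 + n)*(-34 + q) = (-34 + q)*(178 + n))
(o(62) - 21092)/(11610 + b(T(-12, 1), 7)) = (84*62 - 21092)/(11610 + (-6052 - 34*4 + 178*7 + 4*7)) = (5208 - 21092)/(11610 + (-6052 - 136 + 1246 + 28)) = -15884/(11610 - 4914) = -15884/6696 = -15884*1/6696 = -3971/1674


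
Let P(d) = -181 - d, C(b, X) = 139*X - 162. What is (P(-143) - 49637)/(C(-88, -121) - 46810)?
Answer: 49675/63791 ≈ 0.77872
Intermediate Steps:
C(b, X) = -162 + 139*X
(P(-143) - 49637)/(C(-88, -121) - 46810) = ((-181 - 1*(-143)) - 49637)/((-162 + 139*(-121)) - 46810) = ((-181 + 143) - 49637)/((-162 - 16819) - 46810) = (-38 - 49637)/(-16981 - 46810) = -49675/(-63791) = -49675*(-1/63791) = 49675/63791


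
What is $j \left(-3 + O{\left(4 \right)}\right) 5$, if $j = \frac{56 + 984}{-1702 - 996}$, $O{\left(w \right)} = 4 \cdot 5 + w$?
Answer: $- \frac{54600}{1349} \approx -40.474$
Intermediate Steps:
$O{\left(w \right)} = 20 + w$
$j = - \frac{520}{1349}$ ($j = \frac{1040}{-1702 - 996} = \frac{1040}{-2698} = 1040 \left(- \frac{1}{2698}\right) = - \frac{520}{1349} \approx -0.38547$)
$j \left(-3 + O{\left(4 \right)}\right) 5 = - \frac{520 \left(-3 + \left(20 + 4\right)\right) 5}{1349} = - \frac{520 \left(-3 + 24\right) 5}{1349} = - \frac{520 \cdot 21 \cdot 5}{1349} = \left(- \frac{520}{1349}\right) 105 = - \frac{54600}{1349}$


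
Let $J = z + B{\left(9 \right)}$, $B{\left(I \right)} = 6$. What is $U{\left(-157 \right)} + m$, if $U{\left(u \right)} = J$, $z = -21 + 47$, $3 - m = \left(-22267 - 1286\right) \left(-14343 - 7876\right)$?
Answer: $-523324072$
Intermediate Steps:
$m = -523324104$ ($m = 3 - \left(-22267 - 1286\right) \left(-14343 - 7876\right) = 3 - \left(-23553\right) \left(-22219\right) = 3 - 523324107 = -523324104$)
$z = 26$
$J = 32$ ($J = 26 + 6 = 32$)
$U{\left(u \right)} = 32$
$U{\left(-157 \right)} + m = 32 - 523324104 = -523324072$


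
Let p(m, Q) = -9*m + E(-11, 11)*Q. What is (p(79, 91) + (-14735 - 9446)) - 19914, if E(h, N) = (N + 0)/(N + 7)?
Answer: -805507/18 ≈ -44750.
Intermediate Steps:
E(h, N) = N/(7 + N)
p(m, Q) = -9*m + 11*Q/18 (p(m, Q) = -9*m + (11/(7 + 11))*Q = -9*m + (11/18)*Q = -9*m + (11*(1/18))*Q = -9*m + 11*Q/18)
(p(79, 91) + (-14735 - 9446)) - 19914 = ((-9*79 + (11/18)*91) + (-14735 - 9446)) - 19914 = ((-711 + 1001/18) - 24181) - 19914 = (-11797/18 - 24181) - 19914 = -447055/18 - 19914 = -805507/18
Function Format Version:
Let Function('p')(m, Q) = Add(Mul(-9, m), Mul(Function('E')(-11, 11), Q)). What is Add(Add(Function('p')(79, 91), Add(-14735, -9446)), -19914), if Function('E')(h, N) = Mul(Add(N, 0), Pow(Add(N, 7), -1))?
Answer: Rational(-805507, 18) ≈ -44750.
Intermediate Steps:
Function('E')(h, N) = Mul(N, Pow(Add(7, N), -1))
Function('p')(m, Q) = Add(Mul(-9, m), Mul(Rational(11, 18), Q)) (Function('p')(m, Q) = Add(Mul(-9, m), Mul(Mul(11, Pow(Add(7, 11), -1)), Q)) = Add(Mul(-9, m), Mul(Mul(11, Pow(18, -1)), Q)) = Add(Mul(-9, m), Mul(Mul(11, Rational(1, 18)), Q)) = Add(Mul(-9, m), Mul(Rational(11, 18), Q)))
Add(Add(Function('p')(79, 91), Add(-14735, -9446)), -19914) = Add(Add(Add(Mul(-9, 79), Mul(Rational(11, 18), 91)), Add(-14735, -9446)), -19914) = Add(Add(Add(-711, Rational(1001, 18)), -24181), -19914) = Add(Add(Rational(-11797, 18), -24181), -19914) = Add(Rational(-447055, 18), -19914) = Rational(-805507, 18)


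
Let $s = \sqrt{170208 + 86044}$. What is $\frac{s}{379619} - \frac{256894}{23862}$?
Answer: $- \frac{128447}{11931} + \frac{2 \sqrt{64063}}{379619} \approx -10.764$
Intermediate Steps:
$s = 2 \sqrt{64063}$ ($s = \sqrt{256252} = 2 \sqrt{64063} \approx 506.21$)
$\frac{s}{379619} - \frac{256894}{23862} = \frac{2 \sqrt{64063}}{379619} - \frac{256894}{23862} = 2 \sqrt{64063} \cdot \frac{1}{379619} - \frac{128447}{11931} = \frac{2 \sqrt{64063}}{379619} - \frac{128447}{11931} = - \frac{128447}{11931} + \frac{2 \sqrt{64063}}{379619}$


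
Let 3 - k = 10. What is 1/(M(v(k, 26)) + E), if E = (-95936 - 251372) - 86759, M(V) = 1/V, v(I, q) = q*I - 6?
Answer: -188/81604597 ≈ -2.3038e-6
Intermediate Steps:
k = -7 (k = 3 - 1*10 = 3 - 10 = -7)
v(I, q) = -6 + I*q (v(I, q) = I*q - 6 = -6 + I*q)
E = -434067 (E = -347308 - 86759 = -434067)
1/(M(v(k, 26)) + E) = 1/(1/(-6 - 7*26) - 434067) = 1/(1/(-6 - 182) - 434067) = 1/(1/(-188) - 434067) = 1/(-1/188 - 434067) = 1/(-81604597/188) = -188/81604597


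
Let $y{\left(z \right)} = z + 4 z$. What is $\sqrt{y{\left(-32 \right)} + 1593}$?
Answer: $\sqrt{1433} \approx 37.855$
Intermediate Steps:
$y{\left(z \right)} = 5 z$
$\sqrt{y{\left(-32 \right)} + 1593} = \sqrt{5 \left(-32\right) + 1593} = \sqrt{-160 + 1593} = \sqrt{1433}$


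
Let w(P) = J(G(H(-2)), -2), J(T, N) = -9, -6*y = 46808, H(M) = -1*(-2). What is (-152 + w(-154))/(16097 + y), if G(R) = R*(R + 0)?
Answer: -483/24887 ≈ -0.019408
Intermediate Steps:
H(M) = 2
y = -23404/3 (y = -1/6*46808 = -23404/3 ≈ -7801.3)
G(R) = R**2 (G(R) = R*R = R**2)
w(P) = -9
(-152 + w(-154))/(16097 + y) = (-152 - 9)/(16097 - 23404/3) = -161/24887/3 = -161*3/24887 = -483/24887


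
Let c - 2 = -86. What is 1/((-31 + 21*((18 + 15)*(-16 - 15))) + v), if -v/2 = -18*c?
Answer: -1/24538 ≈ -4.0753e-5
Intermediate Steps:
c = -84 (c = 2 - 86 = -84)
v = -3024 (v = -(-36)*(-84) = -2*1512 = -3024)
1/((-31 + 21*((18 + 15)*(-16 - 15))) + v) = 1/((-31 + 21*((18 + 15)*(-16 - 15))) - 3024) = 1/((-31 + 21*(33*(-31))) - 3024) = 1/((-31 + 21*(-1023)) - 3024) = 1/((-31 - 21483) - 3024) = 1/(-21514 - 3024) = 1/(-24538) = -1/24538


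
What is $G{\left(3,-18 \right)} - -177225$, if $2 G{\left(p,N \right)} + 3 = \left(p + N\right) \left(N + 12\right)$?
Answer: $\frac{354537}{2} \approx 1.7727 \cdot 10^{5}$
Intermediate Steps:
$G{\left(p,N \right)} = - \frac{3}{2} + \frac{\left(12 + N\right) \left(N + p\right)}{2}$ ($G{\left(p,N \right)} = - \frac{3}{2} + \frac{\left(p + N\right) \left(N + 12\right)}{2} = - \frac{3}{2} + \frac{\left(N + p\right) \left(12 + N\right)}{2} = - \frac{3}{2} + \frac{\left(12 + N\right) \left(N + p\right)}{2}$)
$G{\left(3,-18 \right)} - -177225 = \left(- \frac{3}{2} + \frac{\left(-18\right)^{2}}{2} + 6 \left(-18\right) + 6 \cdot 3 + \frac{1}{2} \left(-18\right) 3\right) - -177225 = \left(- \frac{3}{2} + \frac{1}{2} \cdot 324 - 108 + 18 - 27\right) + 177225 = \left(- \frac{3}{2} + 162 - 108 + 18 - 27\right) + 177225 = \frac{87}{2} + 177225 = \frac{354537}{2}$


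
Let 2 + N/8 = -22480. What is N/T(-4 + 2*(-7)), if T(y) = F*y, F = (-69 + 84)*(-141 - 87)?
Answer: -2498/855 ≈ -2.9216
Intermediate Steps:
N = -179856 (N = -16 + 8*(-22480) = -16 - 179840 = -179856)
F = -3420 (F = 15*(-228) = -3420)
T(y) = -3420*y
N/T(-4 + 2*(-7)) = -179856*(-1/(3420*(-4 + 2*(-7)))) = -179856*(-1/(3420*(-4 - 14))) = -179856/((-3420*(-18))) = -179856/61560 = -179856*1/61560 = -2498/855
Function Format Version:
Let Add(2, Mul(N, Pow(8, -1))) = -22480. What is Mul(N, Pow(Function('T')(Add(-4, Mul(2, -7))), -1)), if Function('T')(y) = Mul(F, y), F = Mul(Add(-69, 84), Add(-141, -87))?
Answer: Rational(-2498, 855) ≈ -2.9216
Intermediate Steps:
N = -179856 (N = Add(-16, Mul(8, -22480)) = Add(-16, -179840) = -179856)
F = -3420 (F = Mul(15, -228) = -3420)
Function('T')(y) = Mul(-3420, y)
Mul(N, Pow(Function('T')(Add(-4, Mul(2, -7))), -1)) = Mul(-179856, Pow(Mul(-3420, Add(-4, Mul(2, -7))), -1)) = Mul(-179856, Pow(Mul(-3420, Add(-4, -14)), -1)) = Mul(-179856, Pow(Mul(-3420, -18), -1)) = Mul(-179856, Pow(61560, -1)) = Mul(-179856, Rational(1, 61560)) = Rational(-2498, 855)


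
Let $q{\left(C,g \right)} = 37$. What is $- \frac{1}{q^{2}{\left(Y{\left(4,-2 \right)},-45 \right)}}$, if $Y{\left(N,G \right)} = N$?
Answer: $- \frac{1}{1369} \approx -0.00073046$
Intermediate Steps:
$- \frac{1}{q^{2}{\left(Y{\left(4,-2 \right)},-45 \right)}} = - \frac{1}{37^{2}} = - \frac{1}{1369}$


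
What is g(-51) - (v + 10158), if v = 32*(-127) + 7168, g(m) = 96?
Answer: -13166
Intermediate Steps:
v = 3104 (v = -4064 + 7168 = 3104)
g(-51) - (v + 10158) = 96 - (3104 + 10158) = 96 - 1*13262 = 96 - 13262 = -13166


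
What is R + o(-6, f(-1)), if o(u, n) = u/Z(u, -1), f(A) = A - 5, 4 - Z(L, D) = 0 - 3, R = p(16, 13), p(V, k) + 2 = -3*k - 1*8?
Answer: -349/7 ≈ -49.857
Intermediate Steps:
p(V, k) = -10 - 3*k (p(V, k) = -2 + (-3*k - 1*8) = -2 + (-3*k - 8) = -2 + (-8 - 3*k) = -10 - 3*k)
R = -49 (R = -10 - 3*13 = -10 - 39 = -49)
Z(L, D) = 7 (Z(L, D) = 4 - (0 - 3) = 4 - 1*(-3) = 4 + 3 = 7)
f(A) = -5 + A
o(u, n) = u/7
R + o(-6, f(-1)) = -49 + (1/7)*(-6) = -49 - 6/7 = -349/7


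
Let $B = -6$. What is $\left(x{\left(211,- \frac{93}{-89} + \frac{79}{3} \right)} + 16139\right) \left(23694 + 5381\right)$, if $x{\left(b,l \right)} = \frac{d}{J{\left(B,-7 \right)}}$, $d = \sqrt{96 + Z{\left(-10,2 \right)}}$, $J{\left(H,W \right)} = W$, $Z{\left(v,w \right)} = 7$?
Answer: $469241425 - \frac{29075 \sqrt{103}}{7} \approx 4.692 \cdot 10^{8}$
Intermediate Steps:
$d = \sqrt{103}$ ($d = \sqrt{96 + 7} = \sqrt{103} \approx 10.149$)
$x{\left(b,l \right)} = - \frac{\sqrt{103}}{7}$ ($x{\left(b,l \right)} = \frac{\sqrt{103}}{-7} = \sqrt{103} \left(- \frac{1}{7}\right) = - \frac{\sqrt{103}}{7}$)
$\left(x{\left(211,- \frac{93}{-89} + \frac{79}{3} \right)} + 16139\right) \left(23694 + 5381\right) = \left(- \frac{\sqrt{103}}{7} + 16139\right) \left(23694 + 5381\right) = \left(16139 - \frac{\sqrt{103}}{7}\right) 29075 = 469241425 - \frac{29075 \sqrt{103}}{7}$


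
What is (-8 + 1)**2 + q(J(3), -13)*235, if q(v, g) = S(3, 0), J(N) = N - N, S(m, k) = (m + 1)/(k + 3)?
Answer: 1087/3 ≈ 362.33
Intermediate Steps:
S(m, k) = (1 + m)/(3 + k)
J(N) = 0
q(v, g) = 4/3 (q(v, g) = (1 + 3)/(3 + 0) = 4/3)
(-8 + 1)**2 + q(J(3), -13)*235 = (-8 + 1)**2 + (4/3)*235 = (-7)**2 + 940/3 = 49 + 940/3 = 1087/3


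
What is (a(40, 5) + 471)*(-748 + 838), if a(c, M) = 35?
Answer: 45540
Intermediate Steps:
(a(40, 5) + 471)*(-748 + 838) = (35 + 471)*(-748 + 838) = 506*90 = 45540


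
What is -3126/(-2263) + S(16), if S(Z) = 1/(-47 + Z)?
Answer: 3053/2263 ≈ 1.3491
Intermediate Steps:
-3126/(-2263) + S(16) = -3126/(-2263) + 1/(-47 + 16) = -3126*(-1/2263) + 1/(-31) = 3126/2263 - 1/31 = 3053/2263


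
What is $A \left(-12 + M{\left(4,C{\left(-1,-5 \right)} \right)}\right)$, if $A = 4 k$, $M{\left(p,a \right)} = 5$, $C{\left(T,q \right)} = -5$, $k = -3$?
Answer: $84$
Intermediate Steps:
$A = -12$ ($A = 4 \left(-3\right) = -12$)
$A \left(-12 + M{\left(4,C{\left(-1,-5 \right)} \right)}\right) = - 12 \left(-12 + 5\right) = \left(-12\right) \left(-7\right) = 84$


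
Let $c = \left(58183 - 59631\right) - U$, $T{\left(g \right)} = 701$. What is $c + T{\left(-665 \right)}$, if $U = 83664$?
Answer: $-84411$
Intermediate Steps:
$c = -85112$ ($c = \left(58183 - 59631\right) - 83664 = -1448 - 83664 = -85112$)
$c + T{\left(-665 \right)} = -85112 + 701 = -84411$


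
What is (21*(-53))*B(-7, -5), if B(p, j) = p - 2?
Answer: 10017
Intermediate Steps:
B(p, j) = -2 + p
(21*(-53))*B(-7, -5) = (21*(-53))*(-2 - 7) = -1113*(-9) = 10017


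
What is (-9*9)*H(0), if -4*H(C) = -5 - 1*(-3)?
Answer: -81/2 ≈ -40.500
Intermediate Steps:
H(C) = 1/2 (H(C) = -(-5 - 1*(-3))/4 = -(-5 + 3)/4 = -1/4*(-2) = 1/2)
(-9*9)*H(0) = -9*9*(1/2) = -81*1/2 = -81/2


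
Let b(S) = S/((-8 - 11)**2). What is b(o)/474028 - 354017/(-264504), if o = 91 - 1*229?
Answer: 15145201710071/11315752765608 ≈ 1.3384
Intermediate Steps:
o = -138 (o = 91 - 229 = -138)
b(S) = S/361 (b(S) = S/((-19)**2) = S/361)
b(o)/474028 - 354017/(-264504) = ((1/361)*(-138))/474028 - 354017/(-264504) = -138/361*1/474028 - 354017*(-1/264504) = -69/85562054 + 354017/264504 = 15145201710071/11315752765608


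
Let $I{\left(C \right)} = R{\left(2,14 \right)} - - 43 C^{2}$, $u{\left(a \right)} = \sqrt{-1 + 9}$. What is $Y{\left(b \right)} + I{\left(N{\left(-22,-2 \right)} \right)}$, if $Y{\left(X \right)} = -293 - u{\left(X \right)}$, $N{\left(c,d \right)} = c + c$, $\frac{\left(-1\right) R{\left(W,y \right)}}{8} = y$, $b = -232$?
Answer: $82843 - 2 \sqrt{2} \approx 82840.0$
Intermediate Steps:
$u{\left(a \right)} = 2 \sqrt{2}$ ($u{\left(a \right)} = \sqrt{8} = 2 \sqrt{2}$)
$R{\left(W,y \right)} = - 8 y$
$N{\left(c,d \right)} = 2 c$
$Y{\left(X \right)} = -293 - 2 \sqrt{2}$
$I{\left(C \right)} = -112 + 43 C^{2}$ ($I{\left(C \right)} = \left(-8\right) 14 - - 43 C^{2} = -112 + 43 C^{2}$)
$Y{\left(b \right)} + I{\left(N{\left(-22,-2 \right)} \right)} = \left(-293 - 2 \sqrt{2}\right) - \left(112 - 43 \left(2 \left(-22\right)\right)^{2}\right) = \left(-293 - 2 \sqrt{2}\right) - \left(112 - 43 \left(-44\right)^{2}\right) = \left(-293 - 2 \sqrt{2}\right) + \left(-112 + 43 \cdot 1936\right) = \left(-293 - 2 \sqrt{2}\right) + \left(-112 + 83248\right) = \left(-293 - 2 \sqrt{2}\right) + 83136 = 82843 - 2 \sqrt{2}$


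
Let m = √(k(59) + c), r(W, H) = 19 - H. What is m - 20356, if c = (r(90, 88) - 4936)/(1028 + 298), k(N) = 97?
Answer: -20356 + √969918/102 ≈ -20346.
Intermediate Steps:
c = -385/102 (c = ((19 - 1*88) - 4936)/(1028 + 298) = ((19 - 88) - 4936)/1326 = (-69 - 4936)*(1/1326) = -5005*1/1326 = -385/102 ≈ -3.7745)
m = √969918/102 (m = √(97 - 385/102) = √(9509/102) = √969918/102 ≈ 9.6553)
m - 20356 = √969918/102 - 20356 = -20356 + √969918/102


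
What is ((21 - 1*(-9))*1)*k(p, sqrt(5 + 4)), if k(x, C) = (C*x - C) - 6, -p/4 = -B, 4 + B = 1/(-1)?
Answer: -2070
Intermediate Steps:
B = -5 (B = -4 + 1/(-1) = -4 - 1 = -5)
p = -20 (p = -(-4)*(-5) = -4*5 = -20)
k(x, C) = -6 - C + C*x (k(x, C) = (-C + C*x) - 6 = -6 - C + C*x)
((21 - 1*(-9))*1)*k(p, sqrt(5 + 4)) = ((21 - 1*(-9))*1)*(-6 - sqrt(5 + 4) + sqrt(5 + 4)*(-20)) = ((21 + 9)*1)*(-6 - sqrt(9) + sqrt(9)*(-20)) = (30*1)*(-6 - 1*3 + 3*(-20)) = 30*(-6 - 3 - 60) = 30*(-69) = -2070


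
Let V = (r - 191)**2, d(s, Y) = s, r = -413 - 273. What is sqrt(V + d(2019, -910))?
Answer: 2*sqrt(192787) ≈ 878.15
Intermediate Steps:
r = -686
V = 769129 (V = (-686 - 191)**2 = (-877)**2 = 769129)
sqrt(V + d(2019, -910)) = sqrt(769129 + 2019) = sqrt(771148) = 2*sqrt(192787)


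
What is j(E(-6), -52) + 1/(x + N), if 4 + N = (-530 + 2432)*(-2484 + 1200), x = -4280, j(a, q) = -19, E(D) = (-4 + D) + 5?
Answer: -46482589/2446452 ≈ -19.000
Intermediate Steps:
E(D) = 1 + D
N = -2442172 (N = -4 + (-530 + 2432)*(-2484 + 1200) = -4 + 1902*(-1284) = -4 - 2442168 = -2442172)
j(E(-6), -52) + 1/(x + N) = -19 + 1/(-4280 - 2442172) = -19 + 1/(-2446452) = -19 - 1/2446452 = -46482589/2446452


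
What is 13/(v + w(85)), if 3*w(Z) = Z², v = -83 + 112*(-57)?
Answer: -39/12176 ≈ -0.0032030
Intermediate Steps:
v = -6467 (v = -83 - 6384 = -6467)
w(Z) = Z²/3
13/(v + w(85)) = 13/(-6467 + (⅓)*85²) = 13/(-6467 + (⅓)*7225) = 13/(-6467 + 7225/3) = 13/(-12176/3) = 13*(-3/12176) = -39/12176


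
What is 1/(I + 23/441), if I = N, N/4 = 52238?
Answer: 441/92147855 ≈ 4.7858e-6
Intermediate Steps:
N = 208952 (N = 4*52238 = 208952)
I = 208952
1/(I + 23/441) = 1/(208952 + 23/441) = 1/(92147855/441) = 441/92147855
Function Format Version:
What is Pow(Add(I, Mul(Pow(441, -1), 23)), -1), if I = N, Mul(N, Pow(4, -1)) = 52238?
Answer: Rational(441, 92147855) ≈ 4.7858e-6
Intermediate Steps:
N = 208952 (N = Mul(4, 52238) = 208952)
I = 208952
Pow(Add(I, Mul(Pow(441, -1), 23)), -1) = Pow(Add(208952, Mul(Pow(441, -1), 23)), -1) = Pow(Add(208952, Mul(Rational(1, 441), 23)), -1) = Pow(Add(208952, Rational(23, 441)), -1) = Pow(Rational(92147855, 441), -1) = Rational(441, 92147855)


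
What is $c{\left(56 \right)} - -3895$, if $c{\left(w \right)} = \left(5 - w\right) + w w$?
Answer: $6980$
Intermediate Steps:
$c{\left(w \right)} = 5 + w^{2} - w$ ($c{\left(w \right)} = \left(5 - w\right) + w^{2} = 5 + w^{2} - w$)
$c{\left(56 \right)} - -3895 = \left(5 + 56^{2} - 56\right) - -3895 = \left(5 + 3136 - 56\right) + 3895 = 3085 + 3895 = 6980$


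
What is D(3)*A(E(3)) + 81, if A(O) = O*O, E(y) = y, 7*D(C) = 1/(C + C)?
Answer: 1137/14 ≈ 81.214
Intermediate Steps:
D(C) = 1/(14*C) (D(C) = 1/(7*(C + C)) = 1/(7*((2*C))) = (1/(2*C))/7 = 1/(14*C))
A(O) = O**2
D(3)*A(E(3)) + 81 = ((1/14)/3)*3**2 + 81 = ((1/14)*(1/3))*9 + 81 = (1/42)*9 + 81 = 3/14 + 81 = 1137/14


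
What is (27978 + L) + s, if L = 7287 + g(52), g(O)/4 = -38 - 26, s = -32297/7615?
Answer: 266561238/7615 ≈ 35005.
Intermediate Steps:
s = -32297/7615 (s = -32297*1/7615 = -32297/7615 ≈ -4.2412)
g(O) = -256 (g(O) = 4*(-38 - 26) = 4*(-64) = -256)
L = 7031 (L = 7287 - 256 = 7031)
(27978 + L) + s = (27978 + 7031) - 32297/7615 = 35009 - 32297/7615 = 266561238/7615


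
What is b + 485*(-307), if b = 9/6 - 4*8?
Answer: -297851/2 ≈ -1.4893e+5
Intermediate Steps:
b = -61/2 (b = 9*(⅙) - 32 = 3/2 - 32 = -61/2 ≈ -30.500)
b + 485*(-307) = -61/2 + 485*(-307) = -61/2 - 148895 = -297851/2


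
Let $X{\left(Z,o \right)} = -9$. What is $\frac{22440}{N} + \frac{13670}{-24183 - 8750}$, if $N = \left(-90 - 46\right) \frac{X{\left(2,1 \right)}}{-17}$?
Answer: $- \frac{30833365}{98799} \approx -312.08$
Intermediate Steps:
$N = -72$ ($N = \left(-90 - 46\right) \left(- \frac{9}{-17}\right) = - 136 \left(\left(-9\right) \left(- \frac{1}{17}\right)\right) = \left(-136\right) \frac{9}{17} = -72$)
$\frac{22440}{N} + \frac{13670}{-24183 - 8750} = \frac{22440}{-72} + \frac{13670}{-24183 - 8750} = 22440 \left(- \frac{1}{72}\right) + \frac{13670}{-32933} = - \frac{935}{3} + 13670 \left(- \frac{1}{32933}\right) = - \frac{935}{3} - \frac{13670}{32933} = - \frac{30833365}{98799}$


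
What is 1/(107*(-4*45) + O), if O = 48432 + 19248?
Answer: 1/48420 ≈ 2.0653e-5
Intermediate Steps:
O = 67680
1/(107*(-4*45) + O) = 1/(107*(-4*45) + 67680) = 1/(107*(-180) + 67680) = 1/(-19260 + 67680) = 1/48420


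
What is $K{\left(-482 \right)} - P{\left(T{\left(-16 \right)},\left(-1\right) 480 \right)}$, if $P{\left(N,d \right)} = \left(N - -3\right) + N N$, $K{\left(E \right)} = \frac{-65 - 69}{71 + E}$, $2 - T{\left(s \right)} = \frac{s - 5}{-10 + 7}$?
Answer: $- \frac{9319}{411} \approx -22.674$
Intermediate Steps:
$T{\left(s \right)} = \frac{1}{3} + \frac{s}{3}$ ($T{\left(s \right)} = 2 - \frac{s - 5}{-10 + 7} = 2 - \frac{-5 + s}{-3} = 2 - \left(-5 + s\right) \left(- \frac{1}{3}\right) = 2 - \left(\frac{5}{3} - \frac{s}{3}\right) = 2 + \left(- \frac{5}{3} + \frac{s}{3}\right) = \frac{1}{3} + \frac{s}{3}$)
$K{\left(E \right)} = - \frac{134}{71 + E}$
$P{\left(N,d \right)} = 3 + N + N^{2}$ ($P{\left(N,d \right)} = \left(N + 3\right) + N^{2} = \left(3 + N\right) + N^{2} = 3 + N + N^{2}$)
$K{\left(-482 \right)} - P{\left(T{\left(-16 \right)},\left(-1\right) 480 \right)} = - \frac{134}{71 - 482} - \left(3 + \left(\frac{1}{3} + \frac{1}{3} \left(-16\right)\right) + \left(\frac{1}{3} + \frac{1}{3} \left(-16\right)\right)^{2}\right) = - \frac{134}{-411} - \left(3 + \left(\frac{1}{3} - \frac{16}{3}\right) + \left(\frac{1}{3} - \frac{16}{3}\right)^{2}\right) = \left(-134\right) \left(- \frac{1}{411}\right) - \left(3 - 5 + \left(-5\right)^{2}\right) = \frac{134}{411} - \left(3 - 5 + 25\right) = \frac{134}{411} - 23 = - \frac{9319}{411}$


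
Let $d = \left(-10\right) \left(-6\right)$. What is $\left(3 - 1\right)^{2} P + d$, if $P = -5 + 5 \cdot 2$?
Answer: $80$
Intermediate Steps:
$d = 60$
$P = 5$ ($P = -5 + 10 = 5$)
$\left(3 - 1\right)^{2} P + d = \left(3 - 1\right)^{2} \cdot 5 + 60 = 2^{2} \cdot 5 + 60 = 4 \cdot 5 + 60 = 20 + 60 = 80$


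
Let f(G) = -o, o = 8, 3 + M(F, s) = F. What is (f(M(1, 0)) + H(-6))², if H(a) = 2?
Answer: 36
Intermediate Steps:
M(F, s) = -3 + F
f(G) = -8 (f(G) = -1*8 = -8)
(f(M(1, 0)) + H(-6))² = (-8 + 2)² = (-6)² = 36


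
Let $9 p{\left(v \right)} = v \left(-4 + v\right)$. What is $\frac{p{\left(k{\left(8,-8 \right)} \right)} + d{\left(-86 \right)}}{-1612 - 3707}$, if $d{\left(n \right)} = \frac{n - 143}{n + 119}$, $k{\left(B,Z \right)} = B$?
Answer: $\frac{335}{526581} \approx 0.00063618$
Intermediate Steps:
$d{\left(n \right)} = \frac{-143 + n}{119 + n}$
$p{\left(v \right)} = \frac{v \left(-4 + v\right)}{9}$
$\frac{p{\left(k{\left(8,-8 \right)} \right)} + d{\left(-86 \right)}}{-1612 - 3707} = \frac{\frac{1}{9} \cdot 8 \left(-4 + 8\right) + \frac{-143 - 86}{119 - 86}}{-1612 - 3707} = \frac{\frac{1}{9} \cdot 8 \cdot 4 + \frac{1}{33} \left(-229\right)}{-5319} = \left(\frac{32}{9} + \frac{1}{33} \left(-229\right)\right) \left(- \frac{1}{5319}\right) = \left(\frac{32}{9} - \frac{229}{33}\right) \left(- \frac{1}{5319}\right) = \left(- \frac{335}{99}\right) \left(- \frac{1}{5319}\right) = \frac{335}{526581}$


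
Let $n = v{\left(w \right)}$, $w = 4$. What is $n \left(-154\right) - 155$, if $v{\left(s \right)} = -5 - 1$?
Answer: $769$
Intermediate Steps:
$v{\left(s \right)} = -6$
$n = -6$
$n \left(-154\right) - 155 = \left(-6\right) \left(-154\right) - 155 = 924 - 155 = 769$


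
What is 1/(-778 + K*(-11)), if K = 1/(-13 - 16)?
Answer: -29/22551 ≈ -0.0012860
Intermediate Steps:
K = -1/29 (K = 1/(-29) = -1/29 ≈ -0.034483)
1/(-778 + K*(-11)) = 1/(-778 - 1/29*(-11)) = 1/(-778 + 11/29) = 1/(-22551/29) = -29/22551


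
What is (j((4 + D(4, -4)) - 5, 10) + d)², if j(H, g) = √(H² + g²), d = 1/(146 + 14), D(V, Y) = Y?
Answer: 3200001/25600 + √5/16 ≈ 125.14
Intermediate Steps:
d = 1/160 ≈ 0.0062500
(j((4 + D(4, -4)) - 5, 10) + d)² = (√(((4 - 4) - 5)² + 10²) + 1/160)² = (√((0 - 5)² + 100) + 1/160)² = (√((-5)² + 100) + 1/160)² = (√(25 + 100) + 1/160)² = (√125 + 1/160)² = (5*√5 + 1/160)² = (1/160 + 5*√5)²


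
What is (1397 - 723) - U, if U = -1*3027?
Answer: 3701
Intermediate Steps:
U = -3027
(1397 - 723) - U = (1397 - 723) - 1*(-3027) = 674 + 3027 = 3701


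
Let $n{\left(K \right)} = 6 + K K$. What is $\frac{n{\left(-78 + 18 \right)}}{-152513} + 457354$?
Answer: $\frac{69752426996}{152513} \approx 4.5735 \cdot 10^{5}$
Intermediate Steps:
$n{\left(K \right)} = 6 + K^{2}$
$\frac{n{\left(-78 + 18 \right)}}{-152513} + 457354 = \frac{6 + \left(-78 + 18\right)^{2}}{-152513} + 457354 = \left(6 + \left(-60\right)^{2}\right) \left(- \frac{1}{152513}\right) + 457354 = \left(6 + 3600\right) \left(- \frac{1}{152513}\right) + 457354 = 3606 \left(- \frac{1}{152513}\right) + 457354 = - \frac{3606}{152513} + 457354 = \frac{69752426996}{152513}$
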